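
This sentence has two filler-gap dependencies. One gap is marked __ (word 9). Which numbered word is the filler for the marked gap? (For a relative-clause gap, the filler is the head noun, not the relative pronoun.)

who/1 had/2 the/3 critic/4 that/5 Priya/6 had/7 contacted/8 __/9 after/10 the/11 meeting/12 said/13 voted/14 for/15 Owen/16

The marked gap is inside the relative clause, the direct object of "contacted".
Its filler is the head noun "critic" (via "that"), at word 4.
(The other dependency links word 1 to a gap after word 13.)

4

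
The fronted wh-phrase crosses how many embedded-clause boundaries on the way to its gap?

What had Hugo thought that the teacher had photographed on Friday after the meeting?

"what" is extracted from the object of "photographed".
Boundaries crossed, outermost first: [that] — 1 in total.

1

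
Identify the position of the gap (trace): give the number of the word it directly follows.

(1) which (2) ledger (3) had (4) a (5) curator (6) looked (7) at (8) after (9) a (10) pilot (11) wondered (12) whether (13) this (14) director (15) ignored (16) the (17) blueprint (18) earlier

7

The displaced element is "which ledger" (word 2).
It functions as the object of the preposition "at" of "looked", so the gap sits immediately after word 7 ("at").
Base order: A curator had looked at which ledger after a pilot wondered whether this director ignored the blueprint earlier.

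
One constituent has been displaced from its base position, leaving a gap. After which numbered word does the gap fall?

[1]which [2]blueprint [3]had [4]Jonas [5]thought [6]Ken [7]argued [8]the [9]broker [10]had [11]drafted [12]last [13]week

11

The displaced element is "which blueprint" (word 2).
It is linked across 2 clause boundaries (Ø → Ø).
It functions as the direct object of "drafted", so the gap sits immediately after word 11 ("drafted").
Base order: Jonas had thought Ken argued the broker had drafted which blueprint last week.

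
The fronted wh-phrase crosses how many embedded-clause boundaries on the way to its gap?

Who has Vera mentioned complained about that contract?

"who" is extracted from the subject of "complained".
Boundaries crossed, outermost first: [Ø] — 1 in total.

1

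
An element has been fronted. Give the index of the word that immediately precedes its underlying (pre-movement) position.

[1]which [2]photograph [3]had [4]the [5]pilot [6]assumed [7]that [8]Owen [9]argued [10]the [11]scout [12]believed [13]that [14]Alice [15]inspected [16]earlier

15

The displaced element is "which photograph" (word 2).
It is linked across 3 clause boundaries (that → Ø → that).
It functions as the direct object of "inspected", so the gap sits immediately after word 15 ("inspected").
Base order: The pilot had assumed that Owen argued the scout believed that Alice inspected which photograph earlier.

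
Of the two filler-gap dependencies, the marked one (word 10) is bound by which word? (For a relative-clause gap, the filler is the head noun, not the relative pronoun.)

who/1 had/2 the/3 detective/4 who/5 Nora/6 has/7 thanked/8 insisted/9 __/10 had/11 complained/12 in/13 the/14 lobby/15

1

The marked gap is the subject of "complained".
Its filler is the fronted wh-phrase "who", at word 1.
(The other dependency links word 4 to a gap after word 8.)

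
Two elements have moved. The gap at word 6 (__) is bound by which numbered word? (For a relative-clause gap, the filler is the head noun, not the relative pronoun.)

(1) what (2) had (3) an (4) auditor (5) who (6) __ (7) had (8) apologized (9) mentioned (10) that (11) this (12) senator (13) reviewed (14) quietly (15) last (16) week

The marked gap is inside the relative clause, the subject of "apologized".
Its filler is the head noun "auditor" (via "who"), at word 4.
(The other dependency links word 1 to a gap after word 13.)

4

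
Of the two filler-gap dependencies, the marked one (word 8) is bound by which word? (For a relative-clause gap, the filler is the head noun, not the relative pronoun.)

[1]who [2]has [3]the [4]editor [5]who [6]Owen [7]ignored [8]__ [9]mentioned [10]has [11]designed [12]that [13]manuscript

The marked gap is inside the relative clause, the direct object of "ignored".
Its filler is the head noun "editor" (via "who"), at word 4.
(The other dependency links word 1 to a gap after word 9.)

4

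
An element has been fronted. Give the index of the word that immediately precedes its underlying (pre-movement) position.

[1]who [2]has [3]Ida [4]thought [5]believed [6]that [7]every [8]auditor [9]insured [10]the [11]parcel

4

The displaced element is "who" (word 1).
It is linked across 1 clause boundary (Ø).
It functions as the subject of "believed", so the gap sits immediately after word 4 ("thought").
Base order: Ida has thought who believed that every auditor insured the parcel.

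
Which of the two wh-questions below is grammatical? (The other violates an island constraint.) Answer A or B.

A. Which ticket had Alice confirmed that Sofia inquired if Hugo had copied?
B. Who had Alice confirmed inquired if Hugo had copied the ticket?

In A, the wh-phrase is extracted from inside a wh-island (introduced by "if"), which blocks movement.
In B, the extraction path crosses only that-complement boundaries, which are transparent.
So B is grammatical.

B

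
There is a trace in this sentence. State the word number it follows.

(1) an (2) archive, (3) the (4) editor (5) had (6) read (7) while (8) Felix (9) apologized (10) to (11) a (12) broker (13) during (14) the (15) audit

The displaced element is "an archive" (word 2).
It functions as the direct object of "read", so the gap sits immediately after word 6 ("read").
Base order: The editor had read an archive while Felix apologized to a broker during the audit.

6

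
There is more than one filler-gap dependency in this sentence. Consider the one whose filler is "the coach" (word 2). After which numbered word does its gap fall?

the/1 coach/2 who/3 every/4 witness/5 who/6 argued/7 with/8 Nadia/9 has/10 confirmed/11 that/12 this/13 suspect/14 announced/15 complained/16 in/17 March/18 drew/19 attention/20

15

The displaced element is "the coach" (word 2).
It is linked across 2 clause boundaries (that → Ø).
It functions as the subject of "complained", so the gap sits immediately after word 15 ("announced").
Base order: Every witness who argued with Nadia has confirmed that this suspect announced that the coach complained in March.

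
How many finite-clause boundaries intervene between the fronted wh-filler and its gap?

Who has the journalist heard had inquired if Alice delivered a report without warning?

"who" is extracted from the subject of "inquired".
Boundaries crossed, outermost first: [Ø] — 1 in total.

1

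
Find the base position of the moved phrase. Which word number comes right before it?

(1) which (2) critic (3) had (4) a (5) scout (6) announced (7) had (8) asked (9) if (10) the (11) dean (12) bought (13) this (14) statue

The displaced element is "which critic" (word 2).
It is linked across 1 clause boundary (Ø).
It functions as the subject of "asked", so the gap sits immediately after word 6 ("announced").
Base order: A scout had announced that which critic had asked if the dean bought this statue.

6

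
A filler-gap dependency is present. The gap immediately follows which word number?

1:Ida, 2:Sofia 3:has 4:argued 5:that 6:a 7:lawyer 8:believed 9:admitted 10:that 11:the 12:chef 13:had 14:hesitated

8

The displaced element is "Ida" (word 1).
It is linked across 2 clause boundaries (that → Ø).
It functions as the subject of "admitted", so the gap sits immediately after word 8 ("believed").
Base order: Sofia has argued that a lawyer believed that Ida admitted that the chef had hesitated.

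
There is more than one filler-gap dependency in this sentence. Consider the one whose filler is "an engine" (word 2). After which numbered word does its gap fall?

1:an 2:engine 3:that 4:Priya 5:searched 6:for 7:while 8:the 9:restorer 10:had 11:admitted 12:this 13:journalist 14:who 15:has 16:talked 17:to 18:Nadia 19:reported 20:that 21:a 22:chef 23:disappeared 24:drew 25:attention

The displaced element is "an engine" (word 2).
It functions as the object of the preposition "for" of "searched", so the gap sits immediately after word 6 ("for").
Base order: Priya searched for an engine while the restorer had admitted this journalist who has talked to Nadia reported that a chef disappeared.

6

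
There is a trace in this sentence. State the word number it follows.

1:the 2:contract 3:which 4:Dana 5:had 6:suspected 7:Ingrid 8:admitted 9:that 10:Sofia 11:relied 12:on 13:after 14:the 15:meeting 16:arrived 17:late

12

The displaced element is "the contract" (word 2).
It is linked across 2 clause boundaries (Ø → that).
It functions as the object of the preposition "on" of "relied", so the gap sits immediately after word 12 ("on").
Base order: Dana had suspected Ingrid admitted that Sofia relied on the contract after the meeting.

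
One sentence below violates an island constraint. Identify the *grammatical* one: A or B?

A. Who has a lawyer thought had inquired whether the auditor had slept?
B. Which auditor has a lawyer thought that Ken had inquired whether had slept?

A

In B, the wh-phrase is extracted from inside a wh-island (introduced by "whether"), which blocks movement.
In A, the extraction path crosses only that-complement boundaries, which are transparent.
So A is grammatical.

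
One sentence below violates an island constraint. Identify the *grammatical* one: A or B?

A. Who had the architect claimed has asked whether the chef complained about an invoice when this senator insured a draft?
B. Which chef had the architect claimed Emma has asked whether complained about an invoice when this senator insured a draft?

A

In B, the wh-phrase is extracted from inside a wh-island (introduced by "whether"), which blocks movement.
In A, the extraction path crosses only that-complement boundaries, which are transparent.
So A is grammatical.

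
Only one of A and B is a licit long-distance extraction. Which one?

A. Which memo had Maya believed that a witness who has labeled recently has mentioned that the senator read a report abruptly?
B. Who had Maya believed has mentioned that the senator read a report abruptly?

B

In A, the wh-phrase is extracted from inside a complex-NP island (relative clause) (introduced by "who"), which blocks movement.
In B, the extraction path crosses only that-complement boundaries, which are transparent.
So B is grammatical.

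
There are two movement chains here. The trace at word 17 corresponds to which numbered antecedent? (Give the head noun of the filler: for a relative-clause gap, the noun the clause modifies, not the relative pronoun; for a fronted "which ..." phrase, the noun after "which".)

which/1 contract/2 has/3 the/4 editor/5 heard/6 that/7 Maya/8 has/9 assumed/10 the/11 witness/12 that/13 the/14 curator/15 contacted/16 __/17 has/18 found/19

The marked gap is inside the relative clause, the direct object of "contacted".
Its filler is the head noun "witness" (via "that"), at word 12.
(The other dependency links word 2 to a gap after word 19.)

12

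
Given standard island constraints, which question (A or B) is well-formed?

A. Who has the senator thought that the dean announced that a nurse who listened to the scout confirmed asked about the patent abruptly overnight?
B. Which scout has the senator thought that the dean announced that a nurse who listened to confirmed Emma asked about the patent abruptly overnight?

A

In B, the wh-phrase is extracted from inside a complex-NP island (relative clause) (introduced by "who"), which blocks movement.
In A, the extraction path crosses only that-complement boundaries, which are transparent.
So A is grammatical.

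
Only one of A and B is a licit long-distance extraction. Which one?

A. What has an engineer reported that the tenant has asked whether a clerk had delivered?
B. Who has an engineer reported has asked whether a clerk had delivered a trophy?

In A, the wh-phrase is extracted from inside a wh-island (introduced by "whether"), which blocks movement.
In B, the extraction path crosses only that-complement boundaries, which are transparent.
So B is grammatical.

B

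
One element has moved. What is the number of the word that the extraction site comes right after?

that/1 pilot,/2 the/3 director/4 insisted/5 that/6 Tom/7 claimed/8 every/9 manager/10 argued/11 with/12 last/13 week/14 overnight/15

12

The displaced element is "that pilot" (word 2).
It is linked across 2 clause boundaries (that → Ø).
It functions as the object of the preposition "with" of "argued", so the gap sits immediately after word 12 ("with").
Base order: The director insisted that Tom claimed every manager argued with that pilot last week overnight.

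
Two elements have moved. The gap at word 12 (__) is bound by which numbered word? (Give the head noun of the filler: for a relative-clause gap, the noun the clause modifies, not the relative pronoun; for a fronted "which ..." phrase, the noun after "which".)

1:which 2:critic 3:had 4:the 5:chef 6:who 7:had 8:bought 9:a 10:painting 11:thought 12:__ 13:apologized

The marked gap is the subject of "apologized".
Its filler is the fronted wh-phrase "which critic", at word 2.
(The other dependency links word 5 to a gap after word 6.)

2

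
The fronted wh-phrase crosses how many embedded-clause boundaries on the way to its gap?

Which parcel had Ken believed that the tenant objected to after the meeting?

1

"which parcel" is extracted from the PP object of "objected".
Boundaries crossed, outermost first: [that] — 1 in total.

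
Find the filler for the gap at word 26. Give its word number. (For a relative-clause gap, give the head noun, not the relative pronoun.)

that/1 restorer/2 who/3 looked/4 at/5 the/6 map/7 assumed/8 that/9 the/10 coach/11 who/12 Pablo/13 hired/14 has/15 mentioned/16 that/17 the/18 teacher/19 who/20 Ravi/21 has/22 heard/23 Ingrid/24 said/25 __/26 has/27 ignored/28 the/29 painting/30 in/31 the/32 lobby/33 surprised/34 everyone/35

The gap at 26 is the subject of "ignored", inside a relative clause.
The relative pronoun is "who" (word 20); it is bound by the head noun immediately before it.
Its filler is the head noun "teacher", at word 19.

19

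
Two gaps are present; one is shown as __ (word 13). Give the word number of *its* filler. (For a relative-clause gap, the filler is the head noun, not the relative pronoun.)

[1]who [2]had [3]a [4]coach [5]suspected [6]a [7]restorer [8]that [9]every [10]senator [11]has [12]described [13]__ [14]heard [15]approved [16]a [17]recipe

7

The marked gap is inside the relative clause, the direct object of "described".
Its filler is the head noun "restorer" (via "that"), at word 7.
(The other dependency links word 1 to a gap after word 14.)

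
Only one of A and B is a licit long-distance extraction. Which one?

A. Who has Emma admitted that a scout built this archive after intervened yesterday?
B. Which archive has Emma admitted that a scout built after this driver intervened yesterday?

In A, the wh-phrase is extracted from inside an adjunct island (introduced by "after"), which blocks movement.
In B, the extraction path crosses only that-complement boundaries, which are transparent.
So B is grammatical.

B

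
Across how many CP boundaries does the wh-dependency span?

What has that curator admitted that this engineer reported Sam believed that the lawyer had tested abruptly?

3

"what" is extracted from the object of "tested".
Boundaries crossed, outermost first: [that], [Ø], [that] — 3 in total.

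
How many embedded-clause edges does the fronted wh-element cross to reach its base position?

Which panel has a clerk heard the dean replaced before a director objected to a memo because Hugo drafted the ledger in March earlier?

"which panel" is extracted from the object of "replaced".
Boundaries crossed, outermost first: [Ø] — 1 in total.

1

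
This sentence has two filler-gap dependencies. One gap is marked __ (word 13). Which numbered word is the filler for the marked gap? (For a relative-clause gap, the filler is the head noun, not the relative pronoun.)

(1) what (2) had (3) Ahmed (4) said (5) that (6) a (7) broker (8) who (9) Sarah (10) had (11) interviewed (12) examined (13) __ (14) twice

1

The marked gap is the direct object of "examined".
Its filler is the fronted wh-phrase "what", at word 1.
(The other dependency links word 7 to a gap after word 11.)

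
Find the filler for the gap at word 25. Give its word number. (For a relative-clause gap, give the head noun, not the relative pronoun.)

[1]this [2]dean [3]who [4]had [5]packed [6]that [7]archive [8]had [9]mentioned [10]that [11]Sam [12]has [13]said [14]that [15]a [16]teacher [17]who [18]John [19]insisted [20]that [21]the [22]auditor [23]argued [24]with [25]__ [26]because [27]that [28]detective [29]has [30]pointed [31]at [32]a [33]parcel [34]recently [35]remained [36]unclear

16

The gap at 25 is the prepositional object of "argued", inside a relative clause.
The relative pronoun is "who" (word 17); it is bound by the head noun immediately before it.
Its filler is the head noun "teacher", at word 16.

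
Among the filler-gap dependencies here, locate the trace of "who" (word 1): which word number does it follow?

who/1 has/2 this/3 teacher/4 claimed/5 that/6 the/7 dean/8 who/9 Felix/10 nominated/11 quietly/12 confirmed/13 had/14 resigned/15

13

The displaced element is "who" (word 1).
It is linked across 2 clause boundaries (that → Ø).
It functions as the subject of "resigned", so the gap sits immediately after word 13 ("confirmed").
Base order: This teacher has claimed that the dean who Felix nominated quietly confirmed who had resigned.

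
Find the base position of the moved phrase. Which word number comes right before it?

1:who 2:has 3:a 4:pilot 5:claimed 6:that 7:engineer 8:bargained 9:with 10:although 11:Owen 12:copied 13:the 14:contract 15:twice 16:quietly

The displaced element is "who" (word 1).
It is linked across 1 clause boundary (Ø).
It functions as the object of the preposition "with" of "bargained", so the gap sits immediately after word 9 ("with").
Base order: A pilot has claimed that engineer bargained with who although Owen copied the contract twice quietly.

9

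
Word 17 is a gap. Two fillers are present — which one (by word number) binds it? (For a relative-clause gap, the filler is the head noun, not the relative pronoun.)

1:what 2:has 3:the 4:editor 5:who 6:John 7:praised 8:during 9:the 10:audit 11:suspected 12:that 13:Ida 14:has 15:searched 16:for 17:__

1

The marked gap is the object of the preposition "for" of "searched".
Its filler is the fronted wh-phrase "what", at word 1.
(The other dependency links word 4 to a gap after word 7.)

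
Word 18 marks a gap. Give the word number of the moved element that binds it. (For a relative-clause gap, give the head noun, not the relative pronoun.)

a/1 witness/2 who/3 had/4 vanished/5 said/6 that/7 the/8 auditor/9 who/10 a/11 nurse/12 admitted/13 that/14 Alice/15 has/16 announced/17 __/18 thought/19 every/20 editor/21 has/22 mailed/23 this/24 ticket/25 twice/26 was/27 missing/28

9

The gap at 18 is the subject of "thought", inside a relative clause.
The relative pronoun is "who" (word 10); it is bound by the head noun immediately before it.
Its filler is the head noun "auditor", at word 9.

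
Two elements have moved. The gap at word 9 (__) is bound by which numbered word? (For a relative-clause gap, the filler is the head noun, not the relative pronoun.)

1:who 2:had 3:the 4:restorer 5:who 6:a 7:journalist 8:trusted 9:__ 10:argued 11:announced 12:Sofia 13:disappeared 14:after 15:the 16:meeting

4

The marked gap is inside the relative clause, the direct object of "trusted".
Its filler is the head noun "restorer" (via "who"), at word 4.
(The other dependency links word 1 to a gap after word 10.)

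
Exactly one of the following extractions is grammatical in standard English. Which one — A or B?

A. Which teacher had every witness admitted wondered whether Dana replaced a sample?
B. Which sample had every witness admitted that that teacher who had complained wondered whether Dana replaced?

A

In B, the wh-phrase is extracted from inside a wh-island (introduced by "whether"), which blocks movement.
In A, the extraction path crosses only that-complement boundaries, which are transparent.
So A is grammatical.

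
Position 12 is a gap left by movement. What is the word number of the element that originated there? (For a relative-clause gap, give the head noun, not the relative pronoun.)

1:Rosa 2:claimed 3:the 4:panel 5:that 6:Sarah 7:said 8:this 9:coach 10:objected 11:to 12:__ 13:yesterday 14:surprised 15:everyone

4

The gap at 12 is the prepositional object of "objected", inside a relative clause.
The relative pronoun is "that" (word 5); it is bound by the head noun immediately before it.
Its filler is the head noun "panel", at word 4.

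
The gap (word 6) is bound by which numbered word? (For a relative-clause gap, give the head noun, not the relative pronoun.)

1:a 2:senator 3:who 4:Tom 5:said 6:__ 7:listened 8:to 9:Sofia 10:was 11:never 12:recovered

2

The gap at 6 is the subject of "listened", inside a relative clause.
The relative pronoun is "who" (word 3); it is bound by the head noun immediately before it.
Its filler is the head noun "senator", at word 2.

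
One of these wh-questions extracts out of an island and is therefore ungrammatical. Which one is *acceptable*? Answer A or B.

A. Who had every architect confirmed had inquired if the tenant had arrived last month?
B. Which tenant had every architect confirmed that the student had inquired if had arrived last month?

In B, the wh-phrase is extracted from inside a wh-island (introduced by "if"), which blocks movement.
In A, the extraction path crosses only that-complement boundaries, which are transparent.
So A is grammatical.

A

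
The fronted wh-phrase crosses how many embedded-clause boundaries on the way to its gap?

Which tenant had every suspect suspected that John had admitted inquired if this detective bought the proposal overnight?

2

"which tenant" is extracted from the subject of "inquired".
Boundaries crossed, outermost first: [that], [Ø] — 2 in total.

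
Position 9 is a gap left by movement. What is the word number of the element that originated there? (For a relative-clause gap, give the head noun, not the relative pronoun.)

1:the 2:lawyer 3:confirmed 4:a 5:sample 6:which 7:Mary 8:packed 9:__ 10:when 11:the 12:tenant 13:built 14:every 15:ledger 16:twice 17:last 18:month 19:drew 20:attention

5

The gap at 9 is the object of "packed", inside a relative clause.
The relative pronoun is "which" (word 6); it is bound by the head noun immediately before it.
Its filler is the head noun "sample", at word 5.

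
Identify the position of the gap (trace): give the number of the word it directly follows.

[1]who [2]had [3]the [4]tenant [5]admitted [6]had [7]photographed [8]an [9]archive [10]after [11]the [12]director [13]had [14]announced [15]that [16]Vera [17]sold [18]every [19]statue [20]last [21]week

5

The displaced element is "who" (word 1).
It is linked across 1 clause boundary (Ø).
It functions as the subject of "photographed", so the gap sits immediately after word 5 ("admitted").
Base order: The tenant had admitted that who had photographed an archive after the director had announced that Vera sold every statue last week.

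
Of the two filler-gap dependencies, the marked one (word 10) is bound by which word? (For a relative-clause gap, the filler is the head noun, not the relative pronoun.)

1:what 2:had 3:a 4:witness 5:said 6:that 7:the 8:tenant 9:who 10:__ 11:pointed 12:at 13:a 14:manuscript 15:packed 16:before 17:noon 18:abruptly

8

The marked gap is inside the relative clause, the subject of "pointed".
Its filler is the head noun "tenant" (via "who"), at word 8.
(The other dependency links word 1 to a gap after word 15.)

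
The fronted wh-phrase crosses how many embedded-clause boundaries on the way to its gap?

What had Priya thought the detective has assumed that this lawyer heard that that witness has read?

3

"what" is extracted from the object of "read".
Boundaries crossed, outermost first: [Ø], [that], [that] — 3 in total.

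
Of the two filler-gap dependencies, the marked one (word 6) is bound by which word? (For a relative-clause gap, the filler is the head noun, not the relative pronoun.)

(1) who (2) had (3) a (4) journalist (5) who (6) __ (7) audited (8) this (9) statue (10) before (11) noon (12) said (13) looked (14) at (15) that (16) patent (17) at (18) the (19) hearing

The marked gap is inside the relative clause, the subject of "audited".
Its filler is the head noun "journalist" (via "who"), at word 4.
(The other dependency links word 1 to a gap after word 12.)

4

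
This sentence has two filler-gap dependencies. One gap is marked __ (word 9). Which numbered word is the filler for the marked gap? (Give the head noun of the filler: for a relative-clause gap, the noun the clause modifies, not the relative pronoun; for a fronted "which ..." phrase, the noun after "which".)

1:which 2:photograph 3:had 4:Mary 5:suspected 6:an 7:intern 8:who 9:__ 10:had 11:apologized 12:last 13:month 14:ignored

7

The marked gap is inside the relative clause, the subject of "apologized".
Its filler is the head noun "intern" (via "who"), at word 7.
(The other dependency links word 2 to a gap after word 14.)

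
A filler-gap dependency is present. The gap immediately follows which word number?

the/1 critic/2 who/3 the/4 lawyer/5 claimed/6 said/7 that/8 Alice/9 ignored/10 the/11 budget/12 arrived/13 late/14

The displaced element is "the critic" (word 2).
It is linked across 1 clause boundary (Ø).
It functions as the subject of "said", so the gap sits immediately after word 6 ("claimed").
Base order: The lawyer claimed that the critic said that Alice ignored the budget.

6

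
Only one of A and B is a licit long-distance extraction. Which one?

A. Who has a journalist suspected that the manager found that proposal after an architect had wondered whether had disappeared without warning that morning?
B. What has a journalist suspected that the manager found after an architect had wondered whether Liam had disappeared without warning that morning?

In A, the wh-phrase is extracted from inside an adjunct island (introduced by "after"), which blocks movement.
In B, the extraction path crosses only that-complement boundaries, which are transparent.
So B is grammatical.

B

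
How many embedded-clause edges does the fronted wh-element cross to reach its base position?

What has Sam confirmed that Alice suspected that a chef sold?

2

"what" is extracted from the object of "sold".
Boundaries crossed, outermost first: [that], [that] — 2 in total.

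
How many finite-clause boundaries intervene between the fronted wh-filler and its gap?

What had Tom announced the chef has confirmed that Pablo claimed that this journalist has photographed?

"what" is extracted from the object of "photographed".
Boundaries crossed, outermost first: [Ø], [that], [that] — 3 in total.

3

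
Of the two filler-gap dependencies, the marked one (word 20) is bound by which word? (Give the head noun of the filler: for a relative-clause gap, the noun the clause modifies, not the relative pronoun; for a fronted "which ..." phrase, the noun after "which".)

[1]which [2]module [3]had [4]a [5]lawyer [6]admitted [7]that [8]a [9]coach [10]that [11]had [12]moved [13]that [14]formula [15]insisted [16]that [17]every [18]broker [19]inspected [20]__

The marked gap is the direct object of "inspected".
Its filler is the fronted wh-phrase "which module", at word 2.
(The other dependency links word 9 to a gap after word 10.)

2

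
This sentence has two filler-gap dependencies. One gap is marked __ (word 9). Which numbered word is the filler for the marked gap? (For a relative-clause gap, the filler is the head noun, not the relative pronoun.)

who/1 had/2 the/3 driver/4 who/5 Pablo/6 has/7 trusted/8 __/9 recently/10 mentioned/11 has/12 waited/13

4

The marked gap is inside the relative clause, the direct object of "trusted".
Its filler is the head noun "driver" (via "who"), at word 4.
(The other dependency links word 1 to a gap after word 11.)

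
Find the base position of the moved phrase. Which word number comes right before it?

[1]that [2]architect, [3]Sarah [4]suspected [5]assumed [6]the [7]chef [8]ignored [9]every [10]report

The displaced element is "that architect" (word 2).
It is linked across 1 clause boundary (Ø).
It functions as the subject of "assumed", so the gap sits immediately after word 4 ("suspected").
Base order: Sarah suspected that architect assumed the chef ignored every report.

4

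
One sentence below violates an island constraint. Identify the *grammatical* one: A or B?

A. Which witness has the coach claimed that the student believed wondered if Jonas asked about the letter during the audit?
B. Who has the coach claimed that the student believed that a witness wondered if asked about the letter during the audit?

In B, the wh-phrase is extracted from inside a wh-island (introduced by "if"), which blocks movement.
In A, the extraction path crosses only that-complement boundaries, which are transparent.
So A is grammatical.

A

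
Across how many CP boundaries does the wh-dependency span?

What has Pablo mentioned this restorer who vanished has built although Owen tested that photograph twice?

1

"what" is extracted from the object of "built".
Boundaries crossed, outermost first: [Ø] — 1 in total.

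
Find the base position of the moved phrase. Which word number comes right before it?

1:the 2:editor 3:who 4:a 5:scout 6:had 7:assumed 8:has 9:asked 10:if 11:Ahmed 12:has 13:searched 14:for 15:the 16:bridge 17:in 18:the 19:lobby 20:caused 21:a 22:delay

The displaced element is "the editor" (word 2).
It is linked across 1 clause boundary (Ø).
It functions as the subject of "asked", so the gap sits immediately after word 7 ("assumed").
Base order: A scout had assumed that the editor has asked if Ahmed has searched for the bridge in the lobby.

7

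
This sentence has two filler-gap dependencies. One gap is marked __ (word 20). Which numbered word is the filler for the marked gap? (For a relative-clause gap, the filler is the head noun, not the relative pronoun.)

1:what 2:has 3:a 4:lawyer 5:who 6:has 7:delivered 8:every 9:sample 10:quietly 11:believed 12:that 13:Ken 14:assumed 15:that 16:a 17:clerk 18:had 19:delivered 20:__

The marked gap is the direct object of "delivered".
Its filler is the fronted wh-phrase "what", at word 1.
(The other dependency links word 4 to a gap after word 5.)

1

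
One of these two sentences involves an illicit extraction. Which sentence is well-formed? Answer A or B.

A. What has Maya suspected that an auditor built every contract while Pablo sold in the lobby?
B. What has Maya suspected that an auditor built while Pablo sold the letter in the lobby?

B

In A, the wh-phrase is extracted from inside an adjunct island (introduced by "while"), which blocks movement.
In B, the extraction path crosses only that-complement boundaries, which are transparent.
So B is grammatical.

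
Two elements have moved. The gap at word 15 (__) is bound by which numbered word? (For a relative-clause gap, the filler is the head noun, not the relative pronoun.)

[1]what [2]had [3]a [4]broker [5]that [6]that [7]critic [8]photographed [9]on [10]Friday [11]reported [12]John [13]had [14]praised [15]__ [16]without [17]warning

The marked gap is the direct object of "praised".
Its filler is the fronted wh-phrase "what", at word 1.
(The other dependency links word 4 to a gap after word 8.)

1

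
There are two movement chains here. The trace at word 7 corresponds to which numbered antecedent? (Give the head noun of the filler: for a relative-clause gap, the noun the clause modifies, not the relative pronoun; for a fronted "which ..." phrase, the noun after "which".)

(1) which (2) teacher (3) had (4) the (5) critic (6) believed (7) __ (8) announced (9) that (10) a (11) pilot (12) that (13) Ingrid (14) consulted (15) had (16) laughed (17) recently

The marked gap is the subject of "announced".
Its filler is the fronted wh-phrase "which teacher", at word 2.
(The other dependency links word 11 to a gap after word 14.)

2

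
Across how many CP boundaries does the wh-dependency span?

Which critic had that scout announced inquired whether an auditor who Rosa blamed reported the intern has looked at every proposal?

1

"which critic" is extracted from the subject of "inquired".
Boundaries crossed, outermost first: [Ø] — 1 in total.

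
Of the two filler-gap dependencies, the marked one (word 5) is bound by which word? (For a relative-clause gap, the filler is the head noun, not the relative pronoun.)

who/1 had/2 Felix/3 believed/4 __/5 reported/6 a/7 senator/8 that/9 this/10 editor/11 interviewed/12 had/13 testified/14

1

The marked gap is the subject of "reported".
Its filler is the fronted wh-phrase "who", at word 1.
(The other dependency links word 8 to a gap after word 12.)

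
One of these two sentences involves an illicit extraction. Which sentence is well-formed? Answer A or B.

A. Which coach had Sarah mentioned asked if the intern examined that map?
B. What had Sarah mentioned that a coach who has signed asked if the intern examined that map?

A

In B, the wh-phrase is extracted from inside a complex-NP island (relative clause) (introduced by "who"), which blocks movement.
In A, the extraction path crosses only that-complement boundaries, which are transparent.
So A is grammatical.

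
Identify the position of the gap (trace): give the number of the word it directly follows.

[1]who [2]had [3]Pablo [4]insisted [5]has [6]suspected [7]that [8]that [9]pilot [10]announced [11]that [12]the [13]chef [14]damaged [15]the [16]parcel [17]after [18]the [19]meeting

4

The displaced element is "who" (word 1).
It is linked across 1 clause boundary (Ø).
It functions as the subject of "suspected", so the gap sits immediately after word 4 ("insisted").
Base order: Pablo had insisted who has suspected that that pilot announced that the chef damaged the parcel after the meeting.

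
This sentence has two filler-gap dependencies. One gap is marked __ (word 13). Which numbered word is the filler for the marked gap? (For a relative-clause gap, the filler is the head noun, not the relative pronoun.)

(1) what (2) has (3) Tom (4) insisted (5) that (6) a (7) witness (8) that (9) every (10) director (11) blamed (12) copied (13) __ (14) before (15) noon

1

The marked gap is the direct object of "copied".
Its filler is the fronted wh-phrase "what", at word 1.
(The other dependency links word 7 to a gap after word 11.)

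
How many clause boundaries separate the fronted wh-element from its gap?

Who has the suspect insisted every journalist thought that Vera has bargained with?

2

"who" is extracted from the PP object of "bargained".
Boundaries crossed, outermost first: [Ø], [that] — 2 in total.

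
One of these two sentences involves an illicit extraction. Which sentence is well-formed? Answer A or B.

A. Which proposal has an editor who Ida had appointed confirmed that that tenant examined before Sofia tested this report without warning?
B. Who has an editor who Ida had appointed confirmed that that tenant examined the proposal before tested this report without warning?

In B, the wh-phrase is extracted from inside an adjunct island (introduced by "before"), which blocks movement.
In A, the extraction path crosses only that-complement boundaries, which are transparent.
So A is grammatical.

A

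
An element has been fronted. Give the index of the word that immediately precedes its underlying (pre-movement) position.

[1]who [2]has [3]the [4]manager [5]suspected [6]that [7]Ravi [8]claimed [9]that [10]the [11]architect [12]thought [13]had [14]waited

12

The displaced element is "who" (word 1).
It is linked across 3 clause boundaries (that → that → Ø).
It functions as the subject of "waited", so the gap sits immediately after word 12 ("thought").
Base order: The manager has suspected that Ravi claimed that the architect thought that who had waited.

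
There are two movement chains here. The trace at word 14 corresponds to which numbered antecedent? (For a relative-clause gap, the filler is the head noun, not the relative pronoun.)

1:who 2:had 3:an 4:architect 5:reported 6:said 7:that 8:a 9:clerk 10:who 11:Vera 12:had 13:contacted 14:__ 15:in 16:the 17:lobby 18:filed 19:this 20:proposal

The marked gap is inside the relative clause, the direct object of "contacted".
Its filler is the head noun "clerk" (via "who"), at word 9.
(The other dependency links word 1 to a gap after word 5.)

9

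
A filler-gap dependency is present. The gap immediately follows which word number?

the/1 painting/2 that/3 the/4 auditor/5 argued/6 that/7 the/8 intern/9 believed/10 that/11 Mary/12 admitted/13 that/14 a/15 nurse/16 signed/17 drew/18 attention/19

17

The displaced element is "the painting" (word 2).
It is linked across 3 clause boundaries (that → that → that).
It functions as the direct object of "signed", so the gap sits immediately after word 17 ("signed").
Base order: The auditor argued that the intern believed that Mary admitted that a nurse signed the painting.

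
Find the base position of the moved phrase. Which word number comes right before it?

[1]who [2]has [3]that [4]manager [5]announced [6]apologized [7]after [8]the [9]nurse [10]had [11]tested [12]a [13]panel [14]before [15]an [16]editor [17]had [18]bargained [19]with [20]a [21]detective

The displaced element is "who" (word 1).
It is linked across 1 clause boundary (Ø).
It functions as the subject of "apologized", so the gap sits immediately after word 5 ("announced").
Base order: That manager has announced who apologized after the nurse had tested a panel before an editor had bargained with a detective.

5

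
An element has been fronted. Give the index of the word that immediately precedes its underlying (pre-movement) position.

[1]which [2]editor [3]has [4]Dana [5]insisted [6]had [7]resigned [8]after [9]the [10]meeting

The displaced element is "which editor" (word 2).
It is linked across 1 clause boundary (Ø).
It functions as the subject of "resigned", so the gap sits immediately after word 5 ("insisted").
Base order: Dana has insisted which editor had resigned after the meeting.

5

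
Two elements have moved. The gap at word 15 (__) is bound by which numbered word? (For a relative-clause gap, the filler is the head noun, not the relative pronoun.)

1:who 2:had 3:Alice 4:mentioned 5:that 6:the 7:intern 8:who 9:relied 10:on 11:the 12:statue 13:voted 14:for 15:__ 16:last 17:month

The marked gap is the object of the preposition "for" of "voted".
Its filler is the fronted wh-phrase "who", at word 1.
(The other dependency links word 7 to a gap after word 8.)

1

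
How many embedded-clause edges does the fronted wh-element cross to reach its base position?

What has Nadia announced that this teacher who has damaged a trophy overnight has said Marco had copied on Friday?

2

"what" is extracted from the object of "copied".
Boundaries crossed, outermost first: [that], [Ø] — 2 in total.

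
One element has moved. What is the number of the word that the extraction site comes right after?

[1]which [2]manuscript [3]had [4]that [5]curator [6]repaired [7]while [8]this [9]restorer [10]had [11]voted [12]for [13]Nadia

6

The displaced element is "which manuscript" (word 2).
It functions as the direct object of "repaired", so the gap sits immediately after word 6 ("repaired").
Base order: That curator had repaired which manuscript while this restorer had voted for Nadia.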